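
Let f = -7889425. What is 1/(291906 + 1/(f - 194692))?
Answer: 8084117/2359802257001 ≈ 3.4258e-6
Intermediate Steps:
1/(291906 + 1/(f - 194692)) = 1/(291906 + 1/(-7889425 - 194692)) = 1/(291906 + 1/(-8084117)) = 1/(291906 - 1/8084117) = 1/(2359802257001/8084117) = 8084117/2359802257001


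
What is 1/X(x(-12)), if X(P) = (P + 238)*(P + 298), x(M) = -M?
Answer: 1/77500 ≈ 1.2903e-5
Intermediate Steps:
X(P) = (238 + P)*(298 + P)
1/X(x(-12)) = 1/(70924 + (-1*(-12))² + 536*(-1*(-12))) = 1/(70924 + 12² + 536*12) = 1/(70924 + 144 + 6432) = 1/77500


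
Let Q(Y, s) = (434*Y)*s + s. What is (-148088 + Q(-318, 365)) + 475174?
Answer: -50046929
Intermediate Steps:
Q(Y, s) = s + 434*Y*s (Q(Y, s) = 434*Y*s + s = s + 434*Y*s)
(-148088 + Q(-318, 365)) + 475174 = (-148088 + 365*(1 + 434*(-318))) + 475174 = (-148088 + 365*(1 - 138012)) + 475174 = (-148088 + 365*(-138011)) + 475174 = (-148088 - 50374015) + 475174 = -50522103 + 475174 = -50046929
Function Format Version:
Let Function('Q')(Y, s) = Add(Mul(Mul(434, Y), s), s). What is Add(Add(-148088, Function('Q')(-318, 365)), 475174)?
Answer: -50046929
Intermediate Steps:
Function('Q')(Y, s) = Add(s, Mul(434, Y, s)) (Function('Q')(Y, s) = Add(Mul(434, Y, s), s) = Add(s, Mul(434, Y, s)))
Add(Add(-148088, Function('Q')(-318, 365)), 475174) = Add(Add(-148088, Mul(365, Add(1, Mul(434, -318)))), 475174) = Add(Add(-148088, Mul(365, Add(1, -138012))), 475174) = Add(Add(-148088, Mul(365, -138011)), 475174) = Add(Add(-148088, -50374015), 475174) = Add(-50522103, 475174) = -50046929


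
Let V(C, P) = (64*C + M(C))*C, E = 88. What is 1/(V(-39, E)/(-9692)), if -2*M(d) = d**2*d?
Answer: 19384/2118753 ≈ 0.0091488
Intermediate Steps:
M(d) = -d**3/2 (M(d) = -d**2*d/2 = -d**3/2)
V(C, P) = C*(64*C - C**3/2) (V(C, P) = (64*C - C**3/2)*C = C*(64*C - C**3/2))
1/(V(-39, E)/(-9692)) = 1/(((1/2)*(-39)**2*(128 - 1*(-39)**2))/(-9692)) = 1/(((1/2)*1521*(128 - 1*1521))*(-1/9692)) = 1/(((1/2)*1521*(128 - 1521))*(-1/9692)) = 1/(((1/2)*1521*(-1393))*(-1/9692)) = 1/(-2118753/2*(-1/9692)) = 1/(2118753/19384) = 19384/2118753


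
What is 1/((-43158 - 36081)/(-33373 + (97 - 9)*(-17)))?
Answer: 11623/26413 ≈ 0.44005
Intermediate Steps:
1/((-43158 - 36081)/(-33373 + (97 - 9)*(-17))) = 1/(-79239/(-33373 + 88*(-17))) = 1/(-79239/(-33373 - 1496)) = 1/(-79239/(-34869)) = 1/(-79239*(-1/34869)) = 1/(26413/11623) = 11623/26413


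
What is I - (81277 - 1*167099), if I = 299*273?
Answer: 167449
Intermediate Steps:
I = 81627
I - (81277 - 1*167099) = 81627 - (81277 - 1*167099) = 81627 - (81277 - 167099) = 81627 - 1*(-85822) = 81627 + 85822 = 167449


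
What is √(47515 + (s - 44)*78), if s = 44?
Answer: √47515 ≈ 217.98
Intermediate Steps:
√(47515 + (s - 44)*78) = √(47515 + (44 - 44)*78) = √(47515 + 0*78) = √(47515 + 0) = √47515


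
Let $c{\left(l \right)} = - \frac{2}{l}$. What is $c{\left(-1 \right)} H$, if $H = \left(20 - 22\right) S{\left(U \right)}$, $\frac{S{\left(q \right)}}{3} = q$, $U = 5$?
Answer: $-60$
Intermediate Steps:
$S{\left(q \right)} = 3 q$
$H = -30$ ($H = \left(20 - 22\right) 3 \cdot 5 = \left(-2\right) 15 = -30$)
$c{\left(-1 \right)} H = - \frac{2}{-1} \left(-30\right) = \left(-2\right) \left(-1\right) \left(-30\right) = 2 \left(-30\right) = -60$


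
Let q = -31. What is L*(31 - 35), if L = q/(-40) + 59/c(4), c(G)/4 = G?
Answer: -357/20 ≈ -17.850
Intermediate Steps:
c(G) = 4*G
L = 357/80 (L = -31/(-40) + 59/((4*4)) = -31*(-1/40) + 59/16 = 31/40 + 59*(1/16) = 31/40 + 59/16 = 357/80 ≈ 4.4625)
L*(31 - 35) = 357*(31 - 35)/80 = (357/80)*(-4) = -357/20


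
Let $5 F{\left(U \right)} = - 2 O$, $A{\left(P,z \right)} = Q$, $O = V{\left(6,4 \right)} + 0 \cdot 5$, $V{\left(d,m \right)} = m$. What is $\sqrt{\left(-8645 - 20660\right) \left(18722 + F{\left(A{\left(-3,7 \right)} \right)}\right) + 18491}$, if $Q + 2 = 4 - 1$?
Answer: $i \sqrt{548582831} \approx 23422.0 i$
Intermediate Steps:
$Q = 1$ ($Q = -2 + \left(4 - 1\right) = -2 + 3 = 1$)
$O = 4$ ($O = 4 + 0 \cdot 5 = 4 + 0 = 4$)
$A{\left(P,z \right)} = 1$
$F{\left(U \right)} = - \frac{8}{5}$ ($F{\left(U \right)} = \frac{\left(-2\right) 4}{5} = \frac{1}{5} \left(-8\right) = - \frac{8}{5}$)
$\sqrt{\left(-8645 - 20660\right) \left(18722 + F{\left(A{\left(-3,7 \right)} \right)}\right) + 18491} = \sqrt{\left(-8645 - 20660\right) \left(18722 - \frac{8}{5}\right) + 18491} = \sqrt{\left(-29305\right) \frac{93602}{5} + 18491} = \sqrt{-548601322 + 18491} = \sqrt{-548582831} = i \sqrt{548582831}$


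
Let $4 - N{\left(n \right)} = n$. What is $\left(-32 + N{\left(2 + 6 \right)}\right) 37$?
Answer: $-1332$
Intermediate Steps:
$N{\left(n \right)} = 4 - n$
$\left(-32 + N{\left(2 + 6 \right)}\right) 37 = \left(-32 + \left(4 - \left(2 + 6\right)\right)\right) 37 = \left(-32 + \left(4 - 8\right)\right) 37 = \left(-32 - 4\right) 37 = \left(-36\right) 37 = -1332$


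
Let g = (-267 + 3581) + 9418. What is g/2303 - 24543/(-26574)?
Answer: 131620899/20399974 ≈ 6.4520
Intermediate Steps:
g = 12732 (g = 3314 + 9418 = 12732)
g/2303 - 24543/(-26574) = 12732/2303 - 24543/(-26574) = 12732*(1/2303) - 24543*(-1/26574) = 12732/2303 + 8181/8858 = 131620899/20399974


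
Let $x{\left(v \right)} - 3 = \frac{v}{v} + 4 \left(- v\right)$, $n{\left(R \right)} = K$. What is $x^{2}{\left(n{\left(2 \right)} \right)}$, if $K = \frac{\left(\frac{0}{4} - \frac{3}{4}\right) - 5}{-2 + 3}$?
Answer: $729$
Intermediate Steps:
$K = - \frac{23}{4}$ ($K = \frac{\left(0 \cdot \frac{1}{4} - \frac{3}{4}\right) - 5}{1} = \left(\left(0 - \frac{3}{4}\right) - 5\right) 1 = \left(- \frac{3}{4} - 5\right) 1 = \left(- \frac{23}{4}\right) 1 = - \frac{23}{4} \approx -5.75$)
$n{\left(R \right)} = - \frac{23}{4}$
$x{\left(v \right)} = 4 - 4 v$ ($x{\left(v \right)} = 3 + \left(\frac{v}{v} + 4 \left(- v\right)\right) = 3 - \left(-1 + 4 v\right) = 4 - 4 v$)
$x^{2}{\left(n{\left(2 \right)} \right)} = \left(4 - -23\right)^{2} = \left(4 + 23\right)^{2} = 27^{2} = 729$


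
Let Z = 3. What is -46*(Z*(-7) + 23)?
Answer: -92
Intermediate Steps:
-46*(Z*(-7) + 23) = -46*(3*(-7) + 23) = -46*(-21 + 23) = -46*2 = -92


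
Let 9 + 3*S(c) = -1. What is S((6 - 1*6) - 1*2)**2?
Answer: 100/9 ≈ 11.111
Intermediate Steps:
S(c) = -10/3 (S(c) = -3 + (1/3)*(-1) = -3 - 1/3 = -10/3)
S((6 - 1*6) - 1*2)**2 = (-10/3)**2 = 100/9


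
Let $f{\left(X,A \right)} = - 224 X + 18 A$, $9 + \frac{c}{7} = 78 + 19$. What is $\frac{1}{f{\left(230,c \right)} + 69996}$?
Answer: $\frac{1}{29564} \approx 3.3825 \cdot 10^{-5}$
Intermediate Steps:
$c = 616$ ($c = -63 + 7 \left(78 + 19\right) = -63 + 7 \cdot 97 = -63 + 679 = 616$)
$\frac{1}{f{\left(230,c \right)} + 69996} = \frac{1}{\left(\left(-224\right) 230 + 18 \cdot 616\right) + 69996} = \frac{1}{\left(-51520 + 11088\right) + 69996} = \frac{1}{-40432 + 69996} = \frac{1}{29564}$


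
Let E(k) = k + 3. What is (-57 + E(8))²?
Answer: 2116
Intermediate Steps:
E(k) = 3 + k
(-57 + E(8))² = (-57 + (3 + 8))² = (-57 + 11)² = (-46)² = 2116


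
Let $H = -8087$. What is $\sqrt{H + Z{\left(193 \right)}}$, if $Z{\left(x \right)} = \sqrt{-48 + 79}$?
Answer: $\sqrt{-8087 + \sqrt{31}} \approx 89.897 i$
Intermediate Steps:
$Z{\left(x \right)} = \sqrt{31}$
$\sqrt{H + Z{\left(193 \right)}} = \sqrt{-8087 + \sqrt{31}}$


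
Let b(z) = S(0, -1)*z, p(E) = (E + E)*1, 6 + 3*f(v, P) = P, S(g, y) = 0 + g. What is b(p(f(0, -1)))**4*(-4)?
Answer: 0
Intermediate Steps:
S(g, y) = g
f(v, P) = -2 + P/3
p(E) = 2*E (p(E) = (2*E)*1 = 2*E)
b(z) = 0 (b(z) = 0*z = 0)
b(p(f(0, -1)))**4*(-4) = 0**4*(-4) = 0*(-4) = 0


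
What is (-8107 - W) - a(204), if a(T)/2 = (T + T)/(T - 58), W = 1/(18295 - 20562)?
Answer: -1342560400/165491 ≈ -8112.6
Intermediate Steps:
W = -1/2267 (W = 1/(-2267) = -1/2267 ≈ -0.00044111)
a(T) = 4*T/(-58 + T) (a(T) = 2*((T + T)/(T - 58)) = 2*((2*T)/(-58 + T)) = 2*(2*T/(-58 + T)) = 4*T/(-58 + T))
(-8107 - W) - a(204) = (-8107 - 1*(-1/2267)) - 4*204/(-58 + 204) = (-8107 + 1/2267) - 4*204/146 = -18378568/2267 - 4*204/146 = -18378568/2267 - 1*408/73 = -18378568/2267 - 408/73 = -1342560400/165491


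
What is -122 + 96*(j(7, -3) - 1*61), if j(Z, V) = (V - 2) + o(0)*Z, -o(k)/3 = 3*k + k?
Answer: -6458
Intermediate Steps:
o(k) = -12*k (o(k) = -3*(3*k + k) = -12*k)
j(Z, V) = -2 + V (j(Z, V) = (V - 2) + (-12*0)*Z = (-2 + V) + 0*Z = (-2 + V) + 0 = -2 + V)
-122 + 96*(j(7, -3) - 1*61) = -122 + 96*((-2 - 3) - 1*61) = -122 + 96*(-5 - 61) = -122 + 96*(-66) = -122 - 6336 = -6458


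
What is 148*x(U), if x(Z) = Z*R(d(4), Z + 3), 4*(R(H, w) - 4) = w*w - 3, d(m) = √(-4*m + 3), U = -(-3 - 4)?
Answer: 29267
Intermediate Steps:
U = 7 (U = -1*(-7) = 7)
d(m) = √(3 - 4*m)
R(H, w) = 13/4 + w²/4 (R(H, w) = 4 + (w*w - 3)/4 = 4 + (w² - 3)/4 = 4 + (-3 + w²)/4 = 4 + (-¾ + w²/4) = 13/4 + w²/4)
x(Z) = Z*(13/4 + (3 + Z)²/4) (x(Z) = Z*(13/4 + (Z + 3)²/4) = Z*(13/4 + (3 + Z)²/4))
148*x(U) = 148*((¼)*7*(13 + (3 + 7)²)) = 148*((¼)*7*(13 + 10²)) = 148*((¼)*7*(13 + 100)) = 148*((¼)*7*113) = 148*(791/4) = 29267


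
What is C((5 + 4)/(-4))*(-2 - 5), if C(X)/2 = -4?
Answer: 56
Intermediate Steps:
C(X) = -8 (C(X) = 2*(-4) = -8)
C((5 + 4)/(-4))*(-2 - 5) = -8*(-2 - 5) = -8*(-7) = 56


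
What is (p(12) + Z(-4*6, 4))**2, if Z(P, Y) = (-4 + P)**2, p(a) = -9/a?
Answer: 9815689/16 ≈ 6.1348e+5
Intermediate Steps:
(p(12) + Z(-4*6, 4))**2 = (-9/12 + (-4 - 4*6)**2)**2 = (-9*1/12 + (-4 - 24)**2)**2 = (-3/4 + (-28)**2)**2 = (-3/4 + 784)**2 = (3133/4)**2 = 9815689/16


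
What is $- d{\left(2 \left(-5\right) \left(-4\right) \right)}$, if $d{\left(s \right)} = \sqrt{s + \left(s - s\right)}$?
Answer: $- 2 \sqrt{10} \approx -6.3246$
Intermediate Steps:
$d{\left(s \right)} = \sqrt{s}$ ($d{\left(s \right)} = \sqrt{s + 0} = \sqrt{s}$)
$- d{\left(2 \left(-5\right) \left(-4\right) \right)} = - \sqrt{2 \left(-5\right) \left(-4\right)} = - \sqrt{\left(-10\right) \left(-4\right)} = - \sqrt{40} = - 2 \sqrt{10}$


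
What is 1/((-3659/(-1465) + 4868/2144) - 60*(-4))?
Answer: 785240/192201729 ≈ 0.0040855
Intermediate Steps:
1/((-3659/(-1465) + 4868/2144) - 60*(-4)) = 1/((-3659*(-1/1465) + 4868*(1/2144)) + 240) = 1/((3659/1465 + 1217/536) + 240) = 1/(3744129/785240 + 240) = 1/(192201729/785240) = 785240/192201729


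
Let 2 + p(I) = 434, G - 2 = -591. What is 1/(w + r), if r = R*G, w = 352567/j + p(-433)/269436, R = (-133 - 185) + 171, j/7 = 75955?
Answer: 11937923305/1033629148844326 ≈ 1.1550e-5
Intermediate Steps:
G = -589 (G = 2 - 591 = -589)
j = 531685 (j = 7*75955 = 531685)
p(I) = 432 (p(I) = -2 + 434 = 432)
R = -147 (R = -318 + 171 = -147)
w = 7935327511/11937923305 (w = 352567/531685 + 432/269436 = 352567*(1/531685) + 432*(1/269436) = 352567/531685 + 36/22453 = 7935327511/11937923305 ≈ 0.66472)
r = 86583 (r = -147*(-589) = 86583)
1/(w + r) = 1/(7935327511/11937923305 + 86583) = 1/(1033629148844326/11937923305) = 11937923305/1033629148844326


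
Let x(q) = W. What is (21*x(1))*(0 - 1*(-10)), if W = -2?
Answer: -420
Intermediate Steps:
x(q) = -2
(21*x(1))*(0 - 1*(-10)) = (21*(-2))*(0 - 1*(-10)) = -42*(0 + 10) = -42*10 = -420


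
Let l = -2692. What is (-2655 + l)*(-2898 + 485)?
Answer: 12902311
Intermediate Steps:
(-2655 + l)*(-2898 + 485) = (-2655 - 2692)*(-2898 + 485) = -5347*(-2413) = 12902311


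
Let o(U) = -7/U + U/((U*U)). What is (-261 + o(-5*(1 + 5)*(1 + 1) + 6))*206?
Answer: -483688/9 ≈ -53743.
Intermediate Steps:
o(U) = -6/U (o(U) = -7/U + U/(U**2) = -7/U + U/U**2 = -7/U + 1/U = -6/U)
(-261 + o(-5*(1 + 5)*(1 + 1) + 6))*206 = (-261 - 6/(-5*(1 + 5)*(1 + 1) + 6))*206 = (-261 - 6/(-30*2 + 6))*206 = (-261 - 6/(-5*12 + 6))*206 = (-261 - 6/(-60 + 6))*206 = (-261 - 6/(-54))*206 = (-261 - 6*(-1/54))*206 = (-261 + 1/9)*206 = -2348/9*206 = -483688/9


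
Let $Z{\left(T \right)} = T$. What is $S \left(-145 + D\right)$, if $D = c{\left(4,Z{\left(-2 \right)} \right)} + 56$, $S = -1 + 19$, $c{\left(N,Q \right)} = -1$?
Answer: $-1620$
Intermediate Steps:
$S = 18$
$D = 55$ ($D = -1 + 56 = 55$)
$S \left(-145 + D\right) = 18 \left(-145 + 55\right) = 18 \left(-90\right) = -1620$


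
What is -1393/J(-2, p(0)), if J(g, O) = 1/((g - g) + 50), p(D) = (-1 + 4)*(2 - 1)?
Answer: -69650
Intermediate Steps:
p(D) = 3 (p(D) = 3*1 = 3)
J(g, O) = 1/50 (J(g, O) = 1/(0 + 50) = 1/50)
-1393/J(-2, p(0)) = -1393/1/50 = -1393*50 = -69650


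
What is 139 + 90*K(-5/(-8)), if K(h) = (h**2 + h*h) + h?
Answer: 4249/16 ≈ 265.56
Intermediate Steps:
K(h) = h + 2*h**2 (K(h) = (h**2 + h**2) + h = 2*h**2 + h = h + 2*h**2)
139 + 90*K(-5/(-8)) = 139 + 90*((-5/(-8))*(1 + 2*(-5/(-8)))) = 139 + 90*((-5*(-1/8))*(1 + 2*(-5*(-1/8)))) = 139 + 90*(5*(1 + 2*(5/8))/8) = 139 + 90*(5*(1 + 5/4)/8) = 139 + 90*((5/8)*(9/4)) = 139 + 90*(45/32) = 139 + 2025/16 = 4249/16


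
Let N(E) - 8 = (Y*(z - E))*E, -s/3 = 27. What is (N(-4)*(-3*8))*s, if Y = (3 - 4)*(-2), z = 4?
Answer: -108864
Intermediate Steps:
s = -81 (s = -3*27 = -81)
Y = 2 (Y = -1*(-2) = 2)
N(E) = 8 + E*(8 - 2*E) (N(E) = 8 + (2*(4 - E))*E = 8 + (8 - 2*E)*E = 8 + E*(8 - 2*E))
(N(-4)*(-3*8))*s = ((8 - 2*(-4)² + 8*(-4))*(-3*8))*(-81) = ((8 - 2*16 - 32)*(-24))*(-81) = ((8 - 32 - 32)*(-24))*(-81) = -56*(-24)*(-81) = 1344*(-81) = -108864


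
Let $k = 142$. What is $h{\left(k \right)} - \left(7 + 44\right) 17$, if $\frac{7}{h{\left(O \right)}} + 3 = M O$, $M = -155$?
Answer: $- \frac{19085278}{22013} \approx -867.0$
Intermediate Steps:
$h{\left(O \right)} = \frac{7}{-3 - 155 O}$
$h{\left(k \right)} - \left(7 + 44\right) 17 = - \frac{7}{3 + 155 \cdot 142} - \left(7 + 44\right) 17 = - \frac{7}{3 + 22010} - 51 \cdot 17 = - \frac{7}{22013} - 867 = - \frac{19085278}{22013}$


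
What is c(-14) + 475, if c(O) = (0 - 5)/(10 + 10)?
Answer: 1899/4 ≈ 474.75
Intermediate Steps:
c(O) = -1/4 (c(O) = -5/20 = -5*1/20 = -1/4)
c(-14) + 475 = -1/4 + 475 = 1899/4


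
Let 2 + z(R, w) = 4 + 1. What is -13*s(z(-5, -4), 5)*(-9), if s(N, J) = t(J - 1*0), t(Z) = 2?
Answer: 234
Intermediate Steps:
z(R, w) = 3 (z(R, w) = -2 + (4 + 1) = -2 + 5 = 3)
s(N, J) = 2
-13*s(z(-5, -4), 5)*(-9) = -13*2*(-9) = -26*(-9) = 234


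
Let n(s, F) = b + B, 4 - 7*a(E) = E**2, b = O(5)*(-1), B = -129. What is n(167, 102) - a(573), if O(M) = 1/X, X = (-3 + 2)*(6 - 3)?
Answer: 982273/21 ≈ 46775.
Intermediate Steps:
X = -3 (X = -1*3 = -3)
O(M) = -1/3 (O(M) = 1/(-3) = -1/3)
b = 1/3 (b = -1/3*(-1) = 1/3 ≈ 0.33333)
a(E) = 4/7 - E**2/7
n(s, F) = -386/3 (n(s, F) = 1/3 - 129 = -386/3)
n(167, 102) - a(573) = -386/3 - (4/7 - 1/7*573**2) = -386/3 - (4/7 - 1/7*328329) = -386/3 - (4/7 - 328329/7) = -386/3 - 1*(-328325/7) = -386/3 + 328325/7 = 982273/21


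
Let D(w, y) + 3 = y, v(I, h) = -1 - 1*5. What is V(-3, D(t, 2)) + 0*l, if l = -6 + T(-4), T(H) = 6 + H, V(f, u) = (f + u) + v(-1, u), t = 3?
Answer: -10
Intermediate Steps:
v(I, h) = -6 (v(I, h) = -1 - 5 = -6)
D(w, y) = -3 + y
V(f, u) = -6 + f + u (V(f, u) = (f + u) - 6 = -6 + f + u)
l = -4 (l = -6 + (6 - 4) = -6 + 2 = -4)
V(-3, D(t, 2)) + 0*l = (-6 - 3 + (-3 + 2)) + 0*(-4) = (-6 - 3 - 1) + 0 = -10 + 0 = -10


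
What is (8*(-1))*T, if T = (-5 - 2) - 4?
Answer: 88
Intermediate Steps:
T = -11 (T = -7 - 4 = -11)
(8*(-1))*T = (8*(-1))*(-11) = -8*(-11) = 88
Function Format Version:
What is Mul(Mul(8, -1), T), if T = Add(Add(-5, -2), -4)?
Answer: 88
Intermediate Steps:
T = -11 (T = Add(-7, -4) = -11)
Mul(Mul(8, -1), T) = Mul(Mul(8, -1), -11) = Mul(-8, -11) = 88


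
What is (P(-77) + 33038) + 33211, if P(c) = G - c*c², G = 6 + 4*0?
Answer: 522788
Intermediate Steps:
G = 6 (G = 6 + 0 = 6)
P(c) = 6 - c³ (P(c) = 6 - c*c² = 6 - c³)
(P(-77) + 33038) + 33211 = ((6 - 1*(-77)³) + 33038) + 33211 = ((6 - 1*(-456533)) + 33038) + 33211 = ((6 + 456533) + 33038) + 33211 = (456539 + 33038) + 33211 = 489577 + 33211 = 522788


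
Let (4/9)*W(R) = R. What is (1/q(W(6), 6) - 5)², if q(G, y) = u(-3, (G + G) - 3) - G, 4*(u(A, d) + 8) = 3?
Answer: 175561/6889 ≈ 25.484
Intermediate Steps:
u(A, d) = -29/4 (u(A, d) = -8 + (¼)*3 = -8 + ¾ = -29/4)
W(R) = 9*R/4
q(G, y) = -29/4 - G
(1/q(W(6), 6) - 5)² = (1/(-29/4 - 9*6/4) - 5)² = (1/(-29/4 - 1*27/2) - 5)² = (1/(-29/4 - 27/2) - 5)² = (1/(-83/4) - 5)² = (-4/83 - 5)² = (-419/83)² = 175561/6889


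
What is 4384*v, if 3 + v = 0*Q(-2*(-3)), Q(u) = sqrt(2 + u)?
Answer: -13152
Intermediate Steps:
v = -3 (v = -3 + 0*sqrt(2 - 2*(-3)) = -3 + 0*sqrt(2 + 6) = -3 + 0*sqrt(8) = -3 + 0*(2*sqrt(2)) = -3 + 0 = -3)
4384*v = 4384*(-3) = -13152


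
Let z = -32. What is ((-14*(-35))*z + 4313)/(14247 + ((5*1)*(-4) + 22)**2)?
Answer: -11367/14251 ≈ -0.79763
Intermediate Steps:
((-14*(-35))*z + 4313)/(14247 + ((5*1)*(-4) + 22)**2) = (-14*(-35)*(-32) + 4313)/(14247 + ((5*1)*(-4) + 22)**2) = (490*(-32) + 4313)/(14247 + (5*(-4) + 22)**2) = (-15680 + 4313)/(14247 + (-20 + 22)**2) = -11367/(14247 + 2**2) = -11367/(14247 + 4) = -11367/14251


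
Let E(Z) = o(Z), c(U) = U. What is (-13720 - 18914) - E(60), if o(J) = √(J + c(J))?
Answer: -32634 - 2*√30 ≈ -32645.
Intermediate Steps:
o(J) = √2*√J (o(J) = √(J + J) = √(2*J) = √2*√J)
E(Z) = √2*√Z
(-13720 - 18914) - E(60) = (-13720 - 18914) - √2*√60 = -32634 - √2*2*√15 = -32634 - 2*√30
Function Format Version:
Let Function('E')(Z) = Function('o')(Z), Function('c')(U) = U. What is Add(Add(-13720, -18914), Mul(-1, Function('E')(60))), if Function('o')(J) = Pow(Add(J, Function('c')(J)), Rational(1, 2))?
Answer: Add(-32634, Mul(-2, Pow(30, Rational(1, 2)))) ≈ -32645.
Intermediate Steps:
Function('o')(J) = Mul(Pow(2, Rational(1, 2)), Pow(J, Rational(1, 2))) (Function('o')(J) = Pow(Add(J, J), Rational(1, 2)) = Pow(Mul(2, J), Rational(1, 2)) = Mul(Pow(2, Rational(1, 2)), Pow(J, Rational(1, 2))))
Function('E')(Z) = Mul(Pow(2, Rational(1, 2)), Pow(Z, Rational(1, 2)))
Add(Add(-13720, -18914), Mul(-1, Function('E')(60))) = Add(Add(-13720, -18914), Mul(-1, Mul(Pow(2, Rational(1, 2)), Pow(60, Rational(1, 2))))) = Add(-32634, Mul(-1, Mul(Pow(2, Rational(1, 2)), Mul(2, Pow(15, Rational(1, 2)))))) = Add(-32634, Mul(-1, Mul(2, Pow(30, Rational(1, 2))))) = Add(-32634, Mul(-2, Pow(30, Rational(1, 2))))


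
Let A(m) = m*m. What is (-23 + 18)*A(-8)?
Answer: -320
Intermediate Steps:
A(m) = m²
(-23 + 18)*A(-8) = (-23 + 18)*(-8)² = -5*64 = -320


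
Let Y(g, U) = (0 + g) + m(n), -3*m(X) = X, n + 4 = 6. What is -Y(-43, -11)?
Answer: 131/3 ≈ 43.667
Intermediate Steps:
n = 2 (n = -4 + 6 = 2)
m(X) = -X/3
Y(g, U) = -2/3 + g (Y(g, U) = (0 + g) - 1/3*2 = g - 2/3 = -2/3 + g)
-Y(-43, -11) = -(-2/3 - 43) = -1*(-131/3) = 131/3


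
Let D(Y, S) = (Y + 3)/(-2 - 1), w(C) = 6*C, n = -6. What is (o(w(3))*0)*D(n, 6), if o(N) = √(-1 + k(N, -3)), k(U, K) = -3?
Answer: 0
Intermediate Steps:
D(Y, S) = -1 - Y/3 (D(Y, S) = (3 + Y)/(-3) = (3 + Y)*(-⅓) = -1 - Y/3)
o(N) = 2*I (o(N) = √(-1 - 3) = √(-4) = 2*I)
(o(w(3))*0)*D(n, 6) = ((2*I)*0)*(-1 - ⅓*(-6)) = 0*(-1 + 2) = 0*1 = 0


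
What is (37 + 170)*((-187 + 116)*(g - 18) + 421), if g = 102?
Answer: -1147401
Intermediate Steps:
(37 + 170)*((-187 + 116)*(g - 18) + 421) = (37 + 170)*((-187 + 116)*(102 - 18) + 421) = 207*(-71*84 + 421) = 207*(-5964 + 421) = 207*(-5543) = -1147401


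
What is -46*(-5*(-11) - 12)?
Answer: -1978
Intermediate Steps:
-46*(-5*(-11) - 12) = -46*(55 - 12) = -46*43 = -1978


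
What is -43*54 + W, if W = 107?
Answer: -2215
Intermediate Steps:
-43*54 + W = -43*54 + 107 = -2322 + 107 = -2215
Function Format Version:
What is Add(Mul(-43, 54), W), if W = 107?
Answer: -2215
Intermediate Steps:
Add(Mul(-43, 54), W) = Add(Mul(-43, 54), 107) = Add(-2322, 107) = -2215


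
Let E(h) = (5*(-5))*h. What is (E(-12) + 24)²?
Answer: 104976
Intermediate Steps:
E(h) = -25*h
(E(-12) + 24)² = (-25*(-12) + 24)² = (300 + 24)² = 324² = 104976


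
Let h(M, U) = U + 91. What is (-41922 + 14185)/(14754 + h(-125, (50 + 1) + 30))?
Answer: -27737/14926 ≈ -1.8583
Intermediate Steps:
h(M, U) = 91 + U
(-41922 + 14185)/(14754 + h(-125, (50 + 1) + 30)) = (-41922 + 14185)/(14754 + (91 + ((50 + 1) + 30))) = -27737/(14754 + (91 + (51 + 30))) = -27737/(14754 + (91 + 81)) = -27737/(14754 + 172) = -27737/14926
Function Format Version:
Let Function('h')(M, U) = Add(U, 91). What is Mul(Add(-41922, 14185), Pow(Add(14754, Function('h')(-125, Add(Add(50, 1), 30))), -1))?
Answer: Rational(-27737, 14926) ≈ -1.8583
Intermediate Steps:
Function('h')(M, U) = Add(91, U)
Mul(Add(-41922, 14185), Pow(Add(14754, Function('h')(-125, Add(Add(50, 1), 30))), -1)) = Mul(Add(-41922, 14185), Pow(Add(14754, Add(91, Add(Add(50, 1), 30))), -1)) = Mul(-27737, Pow(Add(14754, Add(91, Add(51, 30))), -1)) = Mul(-27737, Pow(Add(14754, Add(91, 81)), -1)) = Mul(-27737, Pow(Add(14754, 172), -1)) = Mul(-27737, Pow(14926, -1)) = Mul(-27737, Rational(1, 14926)) = Rational(-27737, 14926)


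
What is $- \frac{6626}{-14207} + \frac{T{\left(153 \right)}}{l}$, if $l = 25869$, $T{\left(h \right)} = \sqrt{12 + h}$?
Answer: $\frac{6626}{14207} + \frac{\sqrt{165}}{25869} \approx 0.46689$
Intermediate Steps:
$- \frac{6626}{-14207} + \frac{T{\left(153 \right)}}{l} = - \frac{6626}{-14207} + \frac{\sqrt{12 + 153}}{25869} = \left(-6626\right) \left(- \frac{1}{14207}\right) + \sqrt{165} \cdot \frac{1}{25869} = \frac{6626}{14207} + \frac{\sqrt{165}}{25869}$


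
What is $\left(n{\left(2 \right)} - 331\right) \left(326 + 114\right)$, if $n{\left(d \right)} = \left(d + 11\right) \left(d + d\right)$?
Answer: $-122760$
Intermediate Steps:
$n{\left(d \right)} = 2 d \left(11 + d\right)$ ($n{\left(d \right)} = \left(11 + d\right) 2 d = 2 d \left(11 + d\right)$)
$\left(n{\left(2 \right)} - 331\right) \left(326 + 114\right) = \left(2 \cdot 2 \left(11 + 2\right) - 331\right) \left(326 + 114\right) = \left(2 \cdot 2 \cdot 13 - 331\right) 440 = \left(52 - 331\right) 440 = \left(-279\right) 440 = -122760$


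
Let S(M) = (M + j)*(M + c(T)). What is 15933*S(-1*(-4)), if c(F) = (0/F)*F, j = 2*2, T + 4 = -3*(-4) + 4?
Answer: 509856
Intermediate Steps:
T = 12 (T = -4 + (-3*(-4) + 4) = -4 + (12 + 4) = -4 + 16 = 12)
j = 4
c(F) = 0 (c(F) = 0*F = 0)
S(M) = M*(4 + M) (S(M) = (M + 4)*(M + 0) = (4 + M)*M = M*(4 + M))
15933*S(-1*(-4)) = 15933*((-1*(-4))*(4 - 1*(-4))) = 15933*(4*(4 + 4)) = 15933*(4*8) = 15933*32 = 509856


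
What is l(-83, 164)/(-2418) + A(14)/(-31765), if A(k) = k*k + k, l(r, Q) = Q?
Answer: -571724/7680777 ≈ -0.074436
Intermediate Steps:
A(k) = k + k**2 (A(k) = k**2 + k = k + k**2)
l(-83, 164)/(-2418) + A(14)/(-31765) = 164/(-2418) + (14*(1 + 14))/(-31765) = 164*(-1/2418) + (14*15)*(-1/31765) = -82/1209 + 210*(-1/31765) = -82/1209 - 42/6353 = -571724/7680777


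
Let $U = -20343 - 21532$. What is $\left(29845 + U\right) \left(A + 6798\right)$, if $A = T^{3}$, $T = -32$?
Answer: $312419100$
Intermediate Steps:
$A = -32768$ ($A = \left(-32\right)^{3} = -32768$)
$U = -41875$
$\left(29845 + U\right) \left(A + 6798\right) = \left(29845 - 41875\right) \left(-32768 + 6798\right) = \left(-12030\right) \left(-25970\right) = 312419100$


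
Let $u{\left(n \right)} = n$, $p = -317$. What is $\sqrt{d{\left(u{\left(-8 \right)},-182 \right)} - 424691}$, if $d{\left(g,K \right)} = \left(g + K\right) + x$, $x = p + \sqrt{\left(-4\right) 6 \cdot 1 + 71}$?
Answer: $\sqrt{-425198 + \sqrt{47}} \approx 652.07 i$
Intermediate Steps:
$x = -317 + \sqrt{47}$ ($x = -317 + \sqrt{\left(-4\right) 6 \cdot 1 + 71} = -317 + \sqrt{\left(-24\right) 1 + 71} = -317 + \sqrt{-24 + 71} = -317 + \sqrt{47} \approx -310.14$)
$d{\left(g,K \right)} = -317 + K + g + \sqrt{47}$ ($d{\left(g,K \right)} = \left(g + K\right) - \left(317 - \sqrt{47}\right) = \left(K + g\right) - \left(317 - \sqrt{47}\right) = -317 + K + g + \sqrt{47}$)
$\sqrt{d{\left(u{\left(-8 \right)},-182 \right)} - 424691} = \sqrt{\left(-317 - 182 - 8 + \sqrt{47}\right) - 424691} = \sqrt{\left(-507 + \sqrt{47}\right) - 424691} = \sqrt{-425198 + \sqrt{47}}$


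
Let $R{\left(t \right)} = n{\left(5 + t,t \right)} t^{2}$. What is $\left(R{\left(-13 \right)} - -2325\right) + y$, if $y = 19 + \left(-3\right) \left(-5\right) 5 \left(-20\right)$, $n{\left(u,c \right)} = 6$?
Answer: $1858$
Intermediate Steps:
$R{\left(t \right)} = 6 t^{2}$
$y = -1481$ ($y = 19 + 15 \cdot 5 \left(-20\right) = 19 + 75 \left(-20\right) = 19 - 1500 = -1481$)
$\left(R{\left(-13 \right)} - -2325\right) + y = \left(6 \left(-13\right)^{2} - -2325\right) - 1481 = \left(6 \cdot 169 + 2325\right) - 1481 = \left(1014 + 2325\right) - 1481 = 3339 - 1481 = 1858$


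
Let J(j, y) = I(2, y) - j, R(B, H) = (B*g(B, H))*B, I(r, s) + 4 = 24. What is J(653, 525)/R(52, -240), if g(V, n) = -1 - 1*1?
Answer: 633/5408 ≈ 0.11705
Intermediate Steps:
g(V, n) = -2 (g(V, n) = -1 - 1 = -2)
I(r, s) = 20 (I(r, s) = -4 + 24 = 20)
R(B, H) = -2*B**2 (R(B, H) = (B*(-2))*B = (-2*B)*B = -2*B**2)
J(j, y) = 20 - j
J(653, 525)/R(52, -240) = (20 - 1*653)/((-2*52**2)) = (20 - 653)/((-2*2704)) = -633/(-5408) = -633*(-1/5408) = 633/5408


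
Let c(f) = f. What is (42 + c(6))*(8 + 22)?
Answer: 1440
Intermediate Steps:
(42 + c(6))*(8 + 22) = (42 + 6)*(8 + 22) = 48*30 = 1440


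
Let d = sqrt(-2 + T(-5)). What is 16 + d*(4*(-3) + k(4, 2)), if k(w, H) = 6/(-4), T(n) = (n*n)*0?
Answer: 16 - 27*I*sqrt(2)/2 ≈ 16.0 - 19.092*I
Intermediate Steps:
T(n) = 0 (T(n) = n**2*0 = 0)
k(w, H) = -3/2 (k(w, H) = 6*(-1/4) = -3/2)
d = I*sqrt(2) (d = sqrt(-2 + 0) = sqrt(-2) = I*sqrt(2) ≈ 1.4142*I)
16 + d*(4*(-3) + k(4, 2)) = 16 + (I*sqrt(2))*(4*(-3) - 3/2) = 16 + (I*sqrt(2))*(-12 - 3/2) = 16 + (I*sqrt(2))*(-27/2) = 16 - 27*I*sqrt(2)/2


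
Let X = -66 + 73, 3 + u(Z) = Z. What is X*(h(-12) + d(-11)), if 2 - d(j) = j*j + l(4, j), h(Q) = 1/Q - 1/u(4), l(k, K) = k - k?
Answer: -10087/12 ≈ -840.58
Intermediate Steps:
u(Z) = -3 + Z
l(k, K) = 0
h(Q) = -1 + 1/Q (h(Q) = 1/Q - 1/(-3 + 4) = 1/Q - 1/1 = 1/Q - 1*1 = 1/Q - 1 = -1 + 1/Q)
d(j) = 2 - j**2 (d(j) = 2 - (j*j + 0) = 2 - (j**2 + 0) = 2 - j**2)
X = 7
X*(h(-12) + d(-11)) = 7*((1 - 1*(-12))/(-12) + (2 - 1*(-11)**2)) = 7*(-(1 + 12)/12 + (2 - 1*121)) = 7*(-1/12*13 + (2 - 121)) = 7*(-13/12 - 119) = 7*(-1441/12) = -10087/12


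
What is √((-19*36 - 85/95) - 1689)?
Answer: 4*I*√53561/19 ≈ 48.723*I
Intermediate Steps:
√((-19*36 - 85/95) - 1689) = √((-684 - 85*1/95) - 1689) = √((-684 - 17/19) - 1689) = √(-13013/19 - 1689) = √(-45104/19) = 4*I*√53561/19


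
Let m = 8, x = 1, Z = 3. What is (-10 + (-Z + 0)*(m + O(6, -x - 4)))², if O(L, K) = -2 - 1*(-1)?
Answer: 961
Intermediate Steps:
O(L, K) = -1 (O(L, K) = -2 + 1 = -1)
(-10 + (-Z + 0)*(m + O(6, -x - 4)))² = (-10 + (-1*3 + 0)*(8 - 1))² = (-10 + (-3 + 0)*7)² = (-10 - 3*7)² = (-10 - 21)² = (-31)² = 961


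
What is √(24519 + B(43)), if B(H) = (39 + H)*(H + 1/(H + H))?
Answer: 2*√12964242/43 ≈ 167.47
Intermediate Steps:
B(H) = (39 + H)*(H + 1/(2*H))
√(24519 + B(43)) = √(24519 + (½ + 43² + 39*43 + (39/2)/43)) = √(24519 + (½ + 1849 + 1677 + (39/2)*(1/43))) = √(24519 + (½ + 1849 + 1677 + 39/86)) = √(24519 + 151659/43) = √(1205976/43) = 2*√12964242/43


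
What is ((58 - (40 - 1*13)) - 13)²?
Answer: 324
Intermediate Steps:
((58 - (40 - 1*13)) - 13)² = ((58 - (40 - 13)) - 13)² = ((58 - 1*27) - 13)² = ((58 - 27) - 13)² = (31 - 13)² = 18² = 324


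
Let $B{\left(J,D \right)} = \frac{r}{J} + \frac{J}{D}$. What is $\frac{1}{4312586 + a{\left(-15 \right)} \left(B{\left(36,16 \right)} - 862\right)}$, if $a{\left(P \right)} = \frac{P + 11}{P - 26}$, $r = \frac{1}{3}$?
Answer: $\frac{1107}{4773939850} \approx 2.3188 \cdot 10^{-7}$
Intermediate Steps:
$r = \frac{1}{3} \approx 0.33333$
$B{\left(J,D \right)} = \frac{1}{3 J} + \frac{J}{D}$
$a{\left(P \right)} = \frac{11 + P}{-26 + P}$
$\frac{1}{4312586 + a{\left(-15 \right)} \left(B{\left(36,16 \right)} - 862\right)} = \frac{1}{4312586 + \frac{11 - 15}{-26 - 15} \left(\left(\frac{1}{3 \cdot 36} + \frac{36}{16}\right) - 862\right)} = \frac{1}{4312586 + \frac{1}{-41} \left(-4\right) \left(\left(\frac{1}{3} \cdot \frac{1}{36} + 36 \cdot \frac{1}{16}\right) - 862\right)} = \frac{1}{4312586 + \left(- \frac{1}{41}\right) \left(-4\right) \left(\left(\frac{1}{108} + \frac{9}{4}\right) - 862\right)} = \frac{1}{4312586 + \frac{4 \left(\frac{61}{27} - 862\right)}{41}} = \frac{1}{4312586 + \frac{4}{41} \left(- \frac{23213}{27}\right)} = \frac{1}{4312586 - \frac{92852}{1107}} = \frac{1}{\frac{4773939850}{1107}} = \frac{1107}{4773939850}$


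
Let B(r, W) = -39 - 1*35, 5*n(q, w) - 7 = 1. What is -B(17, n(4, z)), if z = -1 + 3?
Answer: 74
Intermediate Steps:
z = 2
n(q, w) = 8/5 (n(q, w) = 7/5 + (⅕)*1 = 7/5 + ⅕ = 8/5)
B(r, W) = -74 (B(r, W) = -39 - 35 = -74)
-B(17, n(4, z)) = -1*(-74) = 74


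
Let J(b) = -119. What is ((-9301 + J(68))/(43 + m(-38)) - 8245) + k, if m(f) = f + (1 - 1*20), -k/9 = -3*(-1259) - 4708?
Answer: 5648/7 ≈ 806.86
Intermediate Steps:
k = 8379 (k = -9*(-3*(-1259) - 4708) = -9*(3777 - 4708) = -9*(-931) = 8379)
m(f) = -19 + f (m(f) = f + (1 - 20) = f - 19 = -19 + f)
((-9301 + J(68))/(43 + m(-38)) - 8245) + k = ((-9301 - 119)/(43 + (-19 - 38)) - 8245) + 8379 = (-9420/(43 - 57) - 8245) + 8379 = (-9420/(-14) - 8245) + 8379 = (-9420*(-1/14) - 8245) + 8379 = (4710/7 - 8245) + 8379 = -53005/7 + 8379 = 5648/7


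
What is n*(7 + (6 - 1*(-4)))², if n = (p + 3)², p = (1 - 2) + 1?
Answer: 2601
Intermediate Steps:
p = 0 (p = -1 + 1 = 0)
n = 9 (n = (0 + 3)² = 3² = 9)
n*(7 + (6 - 1*(-4)))² = 9*(7 + (6 - 1*(-4)))² = 9*(7 + (6 + 4))² = 9*(7 + 10)² = 9*17² = 9*289 = 2601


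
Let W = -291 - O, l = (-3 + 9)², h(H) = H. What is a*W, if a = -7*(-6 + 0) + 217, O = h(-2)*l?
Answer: -56721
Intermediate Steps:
l = 36 (l = 6² = 36)
O = -72 (O = -2*36 = -72)
W = -219 (W = -291 - 1*(-72) = -291 + 72 = -219)
a = 259 (a = -7*(-6) + 217 = 42 + 217 = 259)
a*W = 259*(-219) = -56721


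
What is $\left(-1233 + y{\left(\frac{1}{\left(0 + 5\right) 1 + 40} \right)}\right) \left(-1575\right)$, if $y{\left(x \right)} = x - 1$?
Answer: $1943515$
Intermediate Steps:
$y{\left(x \right)} = -1 + x$
$\left(-1233 + y{\left(\frac{1}{\left(0 + 5\right) 1 + 40} \right)}\right) \left(-1575\right) = \left(-1233 - \left(1 - \frac{1}{\left(0 + 5\right) 1 + 40}\right)\right) \left(-1575\right) = \left(-1233 - \left(1 - \frac{1}{5 \cdot 1 + 40}\right)\right) \left(-1575\right) = \left(-1233 - \left(1 - \frac{1}{5 + 40}\right)\right) \left(-1575\right) = \left(-1233 - \left(1 - \frac{1}{45}\right)\right) \left(-1575\right) = \left(-1233 + \left(-1 + \frac{1}{45}\right)\right) \left(-1575\right) = \left(-1233 - \frac{44}{45}\right) \left(-1575\right) = \left(- \frac{55529}{45}\right) \left(-1575\right) = 1943515$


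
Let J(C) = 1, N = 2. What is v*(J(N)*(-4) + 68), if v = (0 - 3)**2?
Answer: 576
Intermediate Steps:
v = 9 (v = (-3)**2 = 9)
v*(J(N)*(-4) + 68) = 9*(1*(-4) + 68) = 9*(-4 + 68) = 9*64 = 576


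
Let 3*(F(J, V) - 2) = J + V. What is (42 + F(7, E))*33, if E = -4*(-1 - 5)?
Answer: 1793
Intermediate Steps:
E = 24 (E = -4*(-6) = 24)
F(J, V) = 2 + J/3 + V/3 (F(J, V) = 2 + (J + V)/3 = 2 + (J/3 + V/3) = 2 + J/3 + V/3)
(42 + F(7, E))*33 = (42 + (2 + (⅓)*7 + (⅓)*24))*33 = (42 + (2 + 7/3 + 8))*33 = (42 + 37/3)*33 = (163/3)*33 = 1793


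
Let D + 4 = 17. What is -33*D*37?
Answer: -15873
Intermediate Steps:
D = 13 (D = -4 + 17 = 13)
-33*D*37 = -33*13*37 = -429*37 = -15873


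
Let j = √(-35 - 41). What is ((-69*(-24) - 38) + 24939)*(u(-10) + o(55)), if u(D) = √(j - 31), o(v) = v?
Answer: 1460635 + 26557*√(-31 + 2*I*√19) ≈ 1.4812e+6 + 1.4929e+5*I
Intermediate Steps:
j = 2*I*√19 (j = √(-76) = 2*I*√19 ≈ 8.7178*I)
u(D) = √(-31 + 2*I*√19) (u(D) = √(2*I*√19 - 31) = √(-31 + 2*I*√19))
((-69*(-24) - 38) + 24939)*(u(-10) + o(55)) = ((-69*(-24) - 38) + 24939)*(√(-31 + 2*I*√19) + 55) = ((1656 - 38) + 24939)*(55 + √(-31 + 2*I*√19)) = (1618 + 24939)*(55 + √(-31 + 2*I*√19)) = 26557*(55 + √(-31 + 2*I*√19)) = 1460635 + 26557*√(-31 + 2*I*√19)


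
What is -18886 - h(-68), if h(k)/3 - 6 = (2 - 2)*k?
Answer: -18904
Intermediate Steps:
h(k) = 18 (h(k) = 18 + 3*((2 - 2)*k) = 18 + 3*(0*k) = 18 + 3*0 = 18 + 0 = 18)
-18886 - h(-68) = -18886 - 1*18 = -18886 - 18 = -18904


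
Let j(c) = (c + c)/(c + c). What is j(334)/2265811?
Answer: 1/2265811 ≈ 4.4134e-7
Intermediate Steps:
j(c) = 1 (j(c) = (2*c)/((2*c)) = (2*c)*(1/(2*c)) = 1)
j(334)/2265811 = 1/2265811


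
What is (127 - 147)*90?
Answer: -1800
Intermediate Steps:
(127 - 147)*90 = -20*90 = -1800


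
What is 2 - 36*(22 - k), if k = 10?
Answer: -430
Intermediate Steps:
2 - 36*(22 - k) = 2 - 36*(22 - 1*10) = 2 - 36*(22 - 10) = 2 - 36*12 = 2 - 432 = -430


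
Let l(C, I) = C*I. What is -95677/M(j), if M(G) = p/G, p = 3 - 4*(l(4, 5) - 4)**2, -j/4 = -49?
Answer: 18752692/1021 ≈ 18367.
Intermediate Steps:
j = 196 (j = -4*(-49) = 196)
p = -1021 (p = 3 - 4*(4*5 - 4)**2 = 3 - 4*(20 - 4)**2 = 3 - 4*16**2 = 3 - 4*256 = 3 - 1024 = -1021)
M(G) = -1021/G
-95677/M(j) = -95677/((-1021/196)) = -95677/((-1021*1/196)) = -95677/(-1021/196) = -95677*(-196/1021) = 18752692/1021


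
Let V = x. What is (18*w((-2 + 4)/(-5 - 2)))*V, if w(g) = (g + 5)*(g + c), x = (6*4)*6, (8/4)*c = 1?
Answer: 128304/49 ≈ 2618.4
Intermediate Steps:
c = 1/2 (c = (1/2)*1 = 1/2 ≈ 0.50000)
x = 144 (x = 24*6 = 144)
V = 144
w(g) = (1/2 + g)*(5 + g) (w(g) = (g + 5)*(g + 1/2) = (5 + g)*(1/2 + g) = (1/2 + g)*(5 + g))
(18*w((-2 + 4)/(-5 - 2)))*V = (18*(5/2 + ((-2 + 4)/(-5 - 2))**2 + 11*((-2 + 4)/(-5 - 2))/2))*144 = (18*(5/2 + (2/(-7))**2 + 11*(2/(-7))/2))*144 = (18*(5/2 + (2*(-1/7))**2 + 11*(2*(-1/7))/2))*144 = (18*(5/2 + (-2/7)**2 + (11/2)*(-2/7)))*144 = (18*(5/2 + 4/49 - 11/7))*144 = (18*(99/98))*144 = (891/49)*144 = 128304/49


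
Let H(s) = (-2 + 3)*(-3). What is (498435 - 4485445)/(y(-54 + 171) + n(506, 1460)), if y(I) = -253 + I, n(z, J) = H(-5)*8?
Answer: 398701/16 ≈ 24919.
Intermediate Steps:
H(s) = -3 (H(s) = 1*(-3) = -3)
n(z, J) = -24 (n(z, J) = -3*8 = -24)
(498435 - 4485445)/(y(-54 + 171) + n(506, 1460)) = (498435 - 4485445)/((-253 + (-54 + 171)) - 24) = -3987010/((-253 + 117) - 24) = -3987010/(-136 - 24) = -3987010/(-160) = -3987010*(-1/160) = 398701/16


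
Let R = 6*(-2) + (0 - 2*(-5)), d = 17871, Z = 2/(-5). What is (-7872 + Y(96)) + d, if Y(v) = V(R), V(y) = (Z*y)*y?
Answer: 49987/5 ≈ 9997.4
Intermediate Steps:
Z = -⅖ (Z = 2*(-⅕) = -⅖ ≈ -0.40000)
R = -2 (R = -12 + (0 + 10) = -12 + 10 = -2)
V(y) = -2*y²/5 (V(y) = (-2*y/5)*y = -2*y²/5)
Y(v) = -8/5 (Y(v) = -⅖*(-2)² = -⅖*4 = -8/5)
(-7872 + Y(96)) + d = (-7872 - 8/5) + 17871 = -39368/5 + 17871 = 49987/5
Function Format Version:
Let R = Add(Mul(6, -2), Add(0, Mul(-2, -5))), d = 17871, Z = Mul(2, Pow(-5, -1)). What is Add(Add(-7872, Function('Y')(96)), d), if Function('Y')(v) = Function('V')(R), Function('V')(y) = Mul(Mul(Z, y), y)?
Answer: Rational(49987, 5) ≈ 9997.4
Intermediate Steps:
Z = Rational(-2, 5) (Z = Mul(2, Rational(-1, 5)) = Rational(-2, 5) ≈ -0.40000)
R = -2 (R = Add(-12, Add(0, 10)) = Add(-12, 10) = -2)
Function('V')(y) = Mul(Rational(-2, 5), Pow(y, 2)) (Function('V')(y) = Mul(Mul(Rational(-2, 5), y), y) = Mul(Rational(-2, 5), Pow(y, 2)))
Function('Y')(v) = Rational(-8, 5) (Function('Y')(v) = Mul(Rational(-2, 5), Pow(-2, 2)) = Mul(Rational(-2, 5), 4) = Rational(-8, 5))
Add(Add(-7872, Function('Y')(96)), d) = Add(Add(-7872, Rational(-8, 5)), 17871) = Add(Rational(-39368, 5), 17871) = Rational(49987, 5)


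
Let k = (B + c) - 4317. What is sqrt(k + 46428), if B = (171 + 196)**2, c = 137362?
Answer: sqrt(314162) ≈ 560.50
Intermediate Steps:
B = 134689 (B = 367**2 = 134689)
k = 267734 (k = (134689 + 137362) - 4317 = 272051 - 4317 = 267734)
sqrt(k + 46428) = sqrt(267734 + 46428) = sqrt(314162)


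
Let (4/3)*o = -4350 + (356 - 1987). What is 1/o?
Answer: -4/17943 ≈ -0.00022293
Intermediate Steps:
o = -17943/4 (o = 3*(-4350 + (356 - 1987))/4 = 3*(-4350 - 1631)/4 = (3/4)*(-5981) = -17943/4 ≈ -4485.8)
1/o = 1/(-17943/4) = -4/17943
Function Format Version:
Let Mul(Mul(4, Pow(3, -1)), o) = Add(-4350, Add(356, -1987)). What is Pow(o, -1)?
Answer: Rational(-4, 17943) ≈ -0.00022293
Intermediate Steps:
o = Rational(-17943, 4) (o = Mul(Rational(3, 4), Add(-4350, Add(356, -1987))) = Mul(Rational(3, 4), Add(-4350, -1631)) = Mul(Rational(3, 4), -5981) = Rational(-17943, 4) ≈ -4485.8)
Pow(o, -1) = Pow(Rational(-17943, 4), -1) = Rational(-4, 17943)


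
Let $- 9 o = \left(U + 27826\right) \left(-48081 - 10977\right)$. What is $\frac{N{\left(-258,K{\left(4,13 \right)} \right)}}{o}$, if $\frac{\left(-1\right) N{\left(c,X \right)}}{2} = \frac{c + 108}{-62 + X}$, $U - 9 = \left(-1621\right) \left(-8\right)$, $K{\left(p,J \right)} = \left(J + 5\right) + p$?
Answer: $- \frac{5}{178499524} \approx -2.8011 \cdot 10^{-8}$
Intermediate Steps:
$K{\left(p,J \right)} = 5 + J + p$ ($K{\left(p,J \right)} = \left(5 + J\right) + p = 5 + J + p$)
$U = 12977$ ($U = 9 - -12968 = 9 + 12968 = 12977$)
$o = 267749286$ ($o = - \frac{\left(12977 + 27826\right) \left(-48081 - 10977\right)}{9} = - \frac{40803 \left(-59058\right)}{9} = \left(- \frac{1}{9}\right) \left(-2409743574\right) = 267749286$)
$N{\left(c,X \right)} = - \frac{2 \left(108 + c\right)}{-62 + X}$ ($N{\left(c,X \right)} = - 2 \frac{c + 108}{-62 + X} = - 2 \frac{108 + c}{-62 + X} = - \frac{2 \left(108 + c\right)}{-62 + X}$)
$\frac{N{\left(-258,K{\left(4,13 \right)} \right)}}{o} = \frac{2 \frac{1}{-62 + \left(5 + 13 + 4\right)} \left(-108 - -258\right)}{267749286} = \frac{2 \left(-108 + 258\right)}{-62 + 22} \cdot \frac{1}{267749286} = 2 \frac{1}{-40} \cdot 150 \cdot \frac{1}{267749286} = 2 \left(- \frac{1}{40}\right) 150 \cdot \frac{1}{267749286} = \left(- \frac{15}{2}\right) \frac{1}{267749286} = - \frac{5}{178499524}$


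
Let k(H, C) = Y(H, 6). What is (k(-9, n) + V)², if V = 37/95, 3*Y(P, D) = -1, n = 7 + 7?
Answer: 256/81225 ≈ 0.0031517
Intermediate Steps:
n = 14
Y(P, D) = -⅓ (Y(P, D) = (⅓)*(-1) = -⅓)
k(H, C) = -⅓
V = 37/95 (V = 37*(1/95) = 37/95 ≈ 0.38947)
(k(-9, n) + V)² = (-⅓ + 37/95)² = (16/285)² = 256/81225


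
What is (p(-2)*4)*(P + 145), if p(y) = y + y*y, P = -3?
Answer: 1136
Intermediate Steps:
p(y) = y + y²
(p(-2)*4)*(P + 145) = (-2*(1 - 2)*4)*(-3 + 145) = (-2*(-1)*4)*142 = (2*4)*142 = 8*142 = 1136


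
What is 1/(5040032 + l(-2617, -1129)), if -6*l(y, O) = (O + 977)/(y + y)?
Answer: 7851/39569291194 ≈ 1.9841e-7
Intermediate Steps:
l(y, O) = -(977 + O)/(12*y) (l(y, O) = -(O + 977)/(6*(y + y)) = -(977 + O)/(6*(2*y)) = -(977 + O)*1/(2*y)/6 = -(977 + O)/(12*y))
1/(5040032 + l(-2617, -1129)) = 1/(5040032 + (1/12)*(-977 - 1*(-1129))/(-2617)) = 1/(5040032 + (1/12)*(-1/2617)*(-977 + 1129)) = 1/(5040032 + (1/12)*(-1/2617)*152) = 1/(5040032 - 38/7851) = 1/(39569291194/7851) = 7851/39569291194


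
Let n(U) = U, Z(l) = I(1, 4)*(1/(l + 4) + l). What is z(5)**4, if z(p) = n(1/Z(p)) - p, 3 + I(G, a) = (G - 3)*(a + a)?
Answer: 367705207760881/583506543376 ≈ 630.17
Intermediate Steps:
I(G, a) = -3 + 2*a*(-3 + G) (I(G, a) = -3 + (G - 3)*(a + a) = -3 + (-3 + G)*(2*a) = -3 + 2*a*(-3 + G))
Z(l) = -19*l - 19/(4 + l) (Z(l) = (-3 - 6*4 + 2*1*4)*(1/(l + 4) + l) = (-3 - 24 + 8)*(1/(4 + l) + l) = -19*(l + 1/(4 + l)) = -19*l - 19/(4 + l))
z(p) = -p + (4 + p)/(19*(-1 - p**2 - 4*p)) (z(p) = 1/(19*(-1 - p**2 - 4*p)/(4 + p)) - p = (4 + p)/(19*(-1 - p**2 - 4*p)) - p = -p + (4 + p)/(19*(-1 - p**2 - 4*p)))
z(5)**4 = ((-4 - 1*5 - 19*5*(1 + 5**2 + 4*5))/(19*(1 + 5**2 + 4*5)))**4 = ((-4 - 5 - 19*5*(1 + 25 + 20))/(19*(1 + 25 + 20)))**4 = ((1/19)*(-4 - 5 - 19*5*46)/46)**4 = ((1/19)*(1/46)*(-4 - 5 - 4370))**4 = ((1/19)*(1/46)*(-4379))**4 = (-4379/874)**4 = 367705207760881/583506543376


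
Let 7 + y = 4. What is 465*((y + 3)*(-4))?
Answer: 0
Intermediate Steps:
y = -3 (y = -7 + 4 = -3)
465*((y + 3)*(-4)) = 465*((-3 + 3)*(-4)) = 465*(0*(-4)) = 465*0 = 0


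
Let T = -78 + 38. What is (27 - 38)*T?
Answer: 440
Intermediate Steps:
T = -40
(27 - 38)*T = (27 - 38)*(-40) = -11*(-40) = 440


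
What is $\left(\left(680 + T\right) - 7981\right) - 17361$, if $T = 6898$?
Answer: $-17764$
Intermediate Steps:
$\left(\left(680 + T\right) - 7981\right) - 17361 = \left(\left(680 + 6898\right) - 7981\right) - 17361 = \left(7578 - 7981\right) - 17361 = -403 - 17361 = -17764$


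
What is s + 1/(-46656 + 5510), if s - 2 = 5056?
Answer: 208116467/41146 ≈ 5058.0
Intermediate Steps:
s = 5058 (s = 2 + 5056 = 5058)
s + 1/(-46656 + 5510) = 5058 + 1/(-46656 + 5510) = 5058 + 1/(-41146) = 5058 - 1/41146 = 208116467/41146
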